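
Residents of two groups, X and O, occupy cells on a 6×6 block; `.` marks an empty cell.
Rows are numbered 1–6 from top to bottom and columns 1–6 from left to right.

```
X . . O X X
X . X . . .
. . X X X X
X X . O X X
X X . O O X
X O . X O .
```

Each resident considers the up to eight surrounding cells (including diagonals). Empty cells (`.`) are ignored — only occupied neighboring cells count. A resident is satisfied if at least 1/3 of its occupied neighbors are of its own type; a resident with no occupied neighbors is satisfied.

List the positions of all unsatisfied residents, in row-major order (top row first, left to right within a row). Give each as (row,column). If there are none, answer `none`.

Row 1: (1,1)X 1/1 ✓ · (1,4)O 0/2 ✗ · (1,5)X 1/2 ✓ · (1,6)X 1/1 ✓
Row 2: (2,1)X 1/1 ✓ · (2,3)X 2/3 ✓
Row 3: (3,3)X 3/4 ✓ · (3,4)X 4/5 ✓ · (3,5)X 4/5 ✓ · (3,6)X 3/3 ✓
Row 4: (4,1)X 3/3 ✓ · (4,2)X 4/4 ✓ · (4,4)O 2/6 ✓ · (4,5)X 5/8 ✓ · (4,6)X 4/5 ✓
Row 5: (5,1)X 4/5 ✓ · (5,2)X 4/5 ✓ · (5,4)O 3/5 ✓ · (5,5)O 3/7 ✓ · (5,6)X 2/4 ✓
Row 6: (6,1)X 2/3 ✓ · (6,2)O 0/3 ✗ · (6,4)X 0/3 ✗ · (6,5)O 2/4 ✓

(1,4), (6,2), (6,4)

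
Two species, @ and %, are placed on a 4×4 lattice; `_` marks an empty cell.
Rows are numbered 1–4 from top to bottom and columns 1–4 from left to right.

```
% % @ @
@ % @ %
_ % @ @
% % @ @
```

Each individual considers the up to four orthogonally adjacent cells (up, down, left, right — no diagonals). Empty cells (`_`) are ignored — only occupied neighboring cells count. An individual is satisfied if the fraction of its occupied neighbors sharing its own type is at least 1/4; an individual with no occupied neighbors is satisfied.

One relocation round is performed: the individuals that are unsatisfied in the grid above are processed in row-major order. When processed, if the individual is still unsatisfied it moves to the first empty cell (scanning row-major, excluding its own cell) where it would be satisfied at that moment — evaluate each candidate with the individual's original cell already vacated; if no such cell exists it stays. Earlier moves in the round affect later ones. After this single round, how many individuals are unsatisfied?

1

Initially unsatisfied (in order): (2,1), (2,4).
  (2,1): no empty cell satisfies it; stays.
  (2,4) → (3,1).
Resulting grid:
% % @ @
@ % @ _
% % @ @
% % @ @
Unsatisfied now: (2,1).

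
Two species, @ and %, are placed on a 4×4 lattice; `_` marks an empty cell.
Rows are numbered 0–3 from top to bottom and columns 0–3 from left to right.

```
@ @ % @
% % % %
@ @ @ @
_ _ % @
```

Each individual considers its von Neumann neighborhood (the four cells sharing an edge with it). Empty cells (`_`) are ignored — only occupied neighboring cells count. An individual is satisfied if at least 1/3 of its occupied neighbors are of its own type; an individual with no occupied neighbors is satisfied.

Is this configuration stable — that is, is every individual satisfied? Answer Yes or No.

No

(0,0)@ 1/2 ✓
(0,1)@ 1/3 ✓
(0,2)% 1/3 ✓
(0,3)@ 0/2 ✗
(1,0)% 1/3 ✓
(1,1)% 2/4 ✓
(1,2)% 3/4 ✓
(1,3)% 1/3 ✓
(2,0)@ 1/2 ✓
(2,1)@ 2/3 ✓
(2,2)@ 2/4 ✓
(2,3)@ 2/3 ✓
(3,2)% 0/2 ✗
(3,3)@ 1/2 ✓
For instance (0,3) has only 0/2 same-type neighbors, below 1/3.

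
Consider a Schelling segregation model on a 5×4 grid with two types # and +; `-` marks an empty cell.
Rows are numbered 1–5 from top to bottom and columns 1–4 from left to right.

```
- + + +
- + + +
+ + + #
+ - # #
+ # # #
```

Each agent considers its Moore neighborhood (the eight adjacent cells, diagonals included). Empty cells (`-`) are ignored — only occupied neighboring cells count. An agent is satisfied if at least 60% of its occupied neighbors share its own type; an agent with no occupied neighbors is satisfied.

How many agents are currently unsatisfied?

(1,2)+ 3/3 ✓
(1,3)+ 5/5 ✓
(1,4)+ 3/3 ✓
(2,2)+ 6/6 ✓
(2,3)+ 7/8 ✓
(2,4)+ 4/5 ✓
(3,1)+ 3/3 ✓
(3,2)+ 5/6 ✓
(3,3)+ 4/7 ✗
(3,4)# 2/5 ✗
(4,1)+ 3/4 ✓
(4,3)# 5/7 ✓
(4,4)# 4/5 ✓
(5,1)+ 1/2 ✗
(5,2)# 2/4 ✗
(5,3)# 4/4 ✓
(5,4)# 3/3 ✓
Unsatisfied: (3,3), (3,4), (5,1), (5,2) — 4 in total.

4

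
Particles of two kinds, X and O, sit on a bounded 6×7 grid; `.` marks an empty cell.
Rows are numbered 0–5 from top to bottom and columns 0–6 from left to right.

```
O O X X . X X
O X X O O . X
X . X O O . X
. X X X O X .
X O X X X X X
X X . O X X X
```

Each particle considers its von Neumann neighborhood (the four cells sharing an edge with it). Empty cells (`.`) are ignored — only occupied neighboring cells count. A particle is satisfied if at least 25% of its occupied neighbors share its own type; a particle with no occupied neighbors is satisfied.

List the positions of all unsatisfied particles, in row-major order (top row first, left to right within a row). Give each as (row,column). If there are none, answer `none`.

(2,0), (4,1), (5,3)

Row 0: (0,0)O 2/2 ✓ · (0,1)O 1/3 ✓ · (0,2)X 2/3 ✓ · (0,3)X 1/2 ✓ · (0,5)X 1/1 ✓ · (0,6)X 2/2 ✓
Row 1: (1,0)O 1/3 ✓ · (1,1)X 1/3 ✓ · (1,2)X 3/4 ✓ · (1,3)O 2/4 ✓ · (1,4)O 2/2 ✓ · (1,6)X 2/2 ✓
Row 2: (2,0)X 0/1 ✗ · (2,2)X 2/3 ✓ · (2,3)O 2/4 ✓ · (2,4)O 3/3 ✓ · (2,6)X 1/1 ✓
Row 3: (3,1)X 1/2 ✓ · (3,2)X 4/4 ✓ · (3,3)X 2/4 ✓ · (3,4)O 1/4 ✓ · (3,5)X 1/2 ✓
Row 4: (4,0)X 1/2 ✓ · (4,1)O 0/4 ✗ · (4,2)X 2/3 ✓ · (4,3)X 3/4 ✓ · (4,4)X 3/4 ✓ · (4,5)X 4/4 ✓ · (4,6)X 2/2 ✓
Row 5: (5,0)X 2/2 ✓ · (5,1)X 1/2 ✓ · (5,3)O 0/2 ✗ · (5,4)X 2/3 ✓ · (5,5)X 3/3 ✓ · (5,6)X 2/2 ✓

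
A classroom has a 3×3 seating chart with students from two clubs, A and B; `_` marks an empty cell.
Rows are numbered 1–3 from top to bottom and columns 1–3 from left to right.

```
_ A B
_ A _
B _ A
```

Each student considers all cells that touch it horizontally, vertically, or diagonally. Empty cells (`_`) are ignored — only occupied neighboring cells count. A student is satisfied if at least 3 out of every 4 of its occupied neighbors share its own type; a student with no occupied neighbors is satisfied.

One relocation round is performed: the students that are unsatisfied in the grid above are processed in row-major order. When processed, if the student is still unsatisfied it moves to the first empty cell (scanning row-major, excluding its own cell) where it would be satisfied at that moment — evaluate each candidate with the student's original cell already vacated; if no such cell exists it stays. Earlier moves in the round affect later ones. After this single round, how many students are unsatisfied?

3

Initially unsatisfied (in order): (1,2), (1,3), (2,2), (3,1).
  (1,2) → (1,1).
  (1,3): no empty cell satisfies it; stays.
  (2,2): no empty cell satisfies it; stays.
  (3,1): no empty cell satisfies it; stays.
Resulting grid:
A _ B
_ A _
B _ A
Unsatisfied now: (1,3), (2,2), (3,1).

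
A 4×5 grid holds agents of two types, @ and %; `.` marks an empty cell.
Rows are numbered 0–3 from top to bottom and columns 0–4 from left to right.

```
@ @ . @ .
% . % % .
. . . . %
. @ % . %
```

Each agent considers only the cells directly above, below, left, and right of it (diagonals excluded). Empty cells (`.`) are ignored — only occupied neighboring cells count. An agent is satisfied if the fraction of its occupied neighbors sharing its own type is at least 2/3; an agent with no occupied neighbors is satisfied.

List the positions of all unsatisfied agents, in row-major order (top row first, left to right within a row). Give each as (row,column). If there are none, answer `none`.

(0,0), (0,3), (1,0), (1,3), (3,1), (3,2)

Row 0: (0,0)@ 1/2 ✗ · (0,1)@ 1/1 ✓ · (0,3)@ 0/1 ✗
Row 1: (1,0)% 0/1 ✗ · (1,2)% 1/1 ✓ · (1,3)% 1/2 ✗
Row 2: (2,4)% 1/1 ✓
Row 3: (3,1)@ 0/1 ✗ · (3,2)% 0/1 ✗ · (3,4)% 1/1 ✓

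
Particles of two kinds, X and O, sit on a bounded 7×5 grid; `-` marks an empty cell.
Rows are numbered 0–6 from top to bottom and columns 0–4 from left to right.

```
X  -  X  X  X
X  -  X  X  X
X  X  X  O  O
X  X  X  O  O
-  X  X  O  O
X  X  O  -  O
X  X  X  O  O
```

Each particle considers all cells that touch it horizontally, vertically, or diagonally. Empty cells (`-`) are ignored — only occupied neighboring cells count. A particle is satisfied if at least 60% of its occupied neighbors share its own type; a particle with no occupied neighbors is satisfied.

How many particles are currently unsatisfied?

Row 0: (0,0)X 1/1 ✓ · (0,2)X 3/3 ✓ · (0,3)X 5/5 ✓ · (0,4)X 3/3 ✓
Row 1: (1,0)X 3/3 ✓ · (1,2)X 5/6 ✓ · (1,3)X 6/8 ✓ · (1,4)X 3/5 ✓
Row 2: (2,0)X 4/4 ✓ · (2,1)X 7/7 ✓ · (2,2)X 5/7 ✓ · (2,3)O 3/8 ✗ · (2,4)O 3/5 ✓
Row 3: (3,0)X 4/4 ✓ · (3,1)X 7/7 ✓ · (3,2)X 5/8 ✓ · (3,3)O 5/8 ✓ · (3,4)O 5/5 ✓
Row 4: (4,1)X 6/7 ✓ · (4,2)X 4/7 ✗ · (4,3)O 5/7 ✓ · (4,4)O 4/4 ✓
Row 5: (5,0)X 4/4 ✓ · (5,1)X 6/7 ✓ · (5,2)O 2/7 ✗ · (5,4)O 4/4 ✓
Row 6: (6,0)X 3/3 ✓ · (6,1)X 4/5 ✓ · (6,2)X 2/4 ✗ · (6,3)O 3/4 ✓ · (6,4)O 2/2 ✓
Unsatisfied: (2,3), (4,2), (5,2), (6,2) — 4 in total.

4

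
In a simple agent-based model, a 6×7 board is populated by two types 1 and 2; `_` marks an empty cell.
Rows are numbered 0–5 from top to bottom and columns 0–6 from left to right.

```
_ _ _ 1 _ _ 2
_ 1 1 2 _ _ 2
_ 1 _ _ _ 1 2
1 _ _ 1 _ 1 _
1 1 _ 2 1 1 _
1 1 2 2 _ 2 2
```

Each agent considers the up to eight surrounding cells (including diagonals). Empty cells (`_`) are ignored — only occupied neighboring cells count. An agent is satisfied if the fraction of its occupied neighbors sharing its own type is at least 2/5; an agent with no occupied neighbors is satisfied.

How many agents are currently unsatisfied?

(0,3)1 1/2 ✓
(0,6)2 1/1 ✓
(1,1)1 2/2 ✓
(1,2)1 3/4 ✓
(1,3)2 0/2 ✗
(1,6)2 2/3 ✓
(2,1)1 3/3 ✓
(2,5)1 1/3 ✗
(2,6)2 1/3 ✗
(3,0)1 3/3 ✓
(3,3)1 1/2 ✓
(3,5)1 3/4 ✓
(4,0)1 4/4 ✓
(4,1)1 4/5 ✓
(4,3)2 2/4 ✓
(4,4)1 3/6 ✓
(4,5)1 2/4 ✓
(5,0)1 3/3 ✓
(5,1)1 3/4 ✓
(5,2)2 2/4 ✓
(5,3)2 2/3 ✓
(5,5)2 1/3 ✗
(5,6)2 1/2 ✓
Unsatisfied: (1,3), (2,5), (2,6), (5,5) — 4 in total.

4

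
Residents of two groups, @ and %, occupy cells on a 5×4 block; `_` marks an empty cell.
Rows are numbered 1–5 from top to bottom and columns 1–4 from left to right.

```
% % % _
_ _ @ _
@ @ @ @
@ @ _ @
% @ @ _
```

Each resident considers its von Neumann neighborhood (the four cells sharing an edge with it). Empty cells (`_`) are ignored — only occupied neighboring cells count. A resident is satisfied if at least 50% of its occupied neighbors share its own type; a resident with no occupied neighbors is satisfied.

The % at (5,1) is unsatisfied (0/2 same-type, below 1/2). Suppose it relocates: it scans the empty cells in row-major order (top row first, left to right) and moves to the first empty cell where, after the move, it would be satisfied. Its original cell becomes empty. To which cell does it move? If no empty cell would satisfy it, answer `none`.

(1,4)

Vacating (5,1). Empty cells in order:
  (1,4): 1/1 same-type → satisfied — stop here.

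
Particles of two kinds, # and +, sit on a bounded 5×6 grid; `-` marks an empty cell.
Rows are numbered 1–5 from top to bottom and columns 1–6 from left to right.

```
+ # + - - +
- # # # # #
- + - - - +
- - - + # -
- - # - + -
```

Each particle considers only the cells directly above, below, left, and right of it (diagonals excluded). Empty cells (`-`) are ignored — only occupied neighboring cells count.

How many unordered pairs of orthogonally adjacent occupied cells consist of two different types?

8

Scan each occupied cell's neighbors to the right and below so each pair is counted once.
Row 1: +(1,1)–#(1,2)≠ #(1,2)–+(1,3)≠ #(1,2)–#(2,2)= +(1,3)–#(2,3)≠ +(1,6)–#(2,6)≠  → 4/5 unlike.
Row 2: #(2,2)–#(2,3)= #(2,2)–+(3,2)≠ #(2,3)–#(2,4)= #(2,4)–#(2,5)= #(2,5)–#(2,6)= #(2,6)–+(3,6)≠  → 2/6 unlike.
Row 4: +(4,4)–#(4,5)≠ #(4,5)–+(5,5)≠  → 2/2 unlike.
Total adjacent occupied pairs: 13; unlike-type pairs: 8.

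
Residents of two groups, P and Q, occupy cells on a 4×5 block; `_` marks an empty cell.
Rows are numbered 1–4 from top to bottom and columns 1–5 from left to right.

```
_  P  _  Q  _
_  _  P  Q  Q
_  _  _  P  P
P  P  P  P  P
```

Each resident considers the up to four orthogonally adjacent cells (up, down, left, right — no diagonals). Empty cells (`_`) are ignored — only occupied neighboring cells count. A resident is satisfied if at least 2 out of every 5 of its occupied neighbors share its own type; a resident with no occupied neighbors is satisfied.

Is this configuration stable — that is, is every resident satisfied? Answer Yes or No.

No

(1,2)P 0/0 ✓
(1,4)Q 1/1 ✓
(2,3)P 0/1 ✗
(2,4)Q 2/4 ✓
(2,5)Q 1/2 ✓
(3,4)P 2/3 ✓
(3,5)P 2/3 ✓
(4,1)P 1/1 ✓
(4,2)P 2/2 ✓
(4,3)P 2/2 ✓
(4,4)P 3/3 ✓
(4,5)P 2/2 ✓
For instance (2,3) has only 0/1 same-type neighbors, below 2/5.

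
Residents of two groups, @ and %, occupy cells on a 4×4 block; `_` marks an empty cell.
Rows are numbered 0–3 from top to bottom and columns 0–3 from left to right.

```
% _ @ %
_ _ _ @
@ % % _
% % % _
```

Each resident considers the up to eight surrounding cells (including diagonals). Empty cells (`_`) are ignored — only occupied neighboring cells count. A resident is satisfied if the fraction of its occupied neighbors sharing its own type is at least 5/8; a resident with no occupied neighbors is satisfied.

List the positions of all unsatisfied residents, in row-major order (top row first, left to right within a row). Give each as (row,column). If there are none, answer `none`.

(0,2), (0,3), (1,3), (2,0)

(0,0)% 0/0 ✓
(0,2)@ 1/2 ✗
(0,3)% 0/2 ✗
(1,3)@ 1/3 ✗
(2,0)@ 0/3 ✗
(2,1)% 4/5 ✓
(2,2)% 3/4 ✓
(3,0)% 2/3 ✓
(3,1)% 4/5 ✓
(3,2)% 3/3 ✓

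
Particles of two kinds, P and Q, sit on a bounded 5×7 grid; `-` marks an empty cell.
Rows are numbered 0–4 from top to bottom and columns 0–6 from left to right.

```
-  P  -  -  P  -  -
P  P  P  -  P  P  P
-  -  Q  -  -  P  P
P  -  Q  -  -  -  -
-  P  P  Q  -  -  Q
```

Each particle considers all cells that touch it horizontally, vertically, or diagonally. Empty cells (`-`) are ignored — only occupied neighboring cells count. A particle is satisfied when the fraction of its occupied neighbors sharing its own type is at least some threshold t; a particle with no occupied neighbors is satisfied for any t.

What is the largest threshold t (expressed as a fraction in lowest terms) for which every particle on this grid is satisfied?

Row 0: (0,1)P 3/3 · (0,4)P 2/2
Row 1: (1,0)P 2/2 · (1,1)P 3/4 · (1,2)P 2/3 · (1,4)P 3/3 · (1,5)P 5/5 · (1,6)P 3/3
Row 2: (2,2)Q 1/3 · (2,5)P 4/4 · (2,6)P 3/3
Row 3: (3,0)P 1/1 · (3,2)Q 2/4
Row 4: (4,1)P 2/3 · (4,2)P 1/3 · (4,3)Q 1/2 · (4,6)Q — no occupied neighbors
The smallest same-type fraction is 1/3 at (2,2), which reduces to 1/3. Any threshold above that leaves this particle unsatisfied.

1/3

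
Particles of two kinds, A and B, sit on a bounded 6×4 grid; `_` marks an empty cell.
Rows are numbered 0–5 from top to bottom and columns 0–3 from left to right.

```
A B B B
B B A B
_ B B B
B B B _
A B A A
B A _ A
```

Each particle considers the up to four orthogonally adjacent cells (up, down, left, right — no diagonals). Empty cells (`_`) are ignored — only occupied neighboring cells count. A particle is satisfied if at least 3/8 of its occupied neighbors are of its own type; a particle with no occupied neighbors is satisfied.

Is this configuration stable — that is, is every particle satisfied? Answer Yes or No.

No

Row 0: (0,0)A 0/2 not · (0,1)B 2/3 satisfied · (0,2)B 2/3 satisfied · (0,3)B 2/2 satisfied
Row 1: (1,0)B 1/2 satisfied · (1,1)B 3/4 satisfied · (1,2)A 0/4 not · (1,3)B 2/3 satisfied
Row 2: (2,1)B 3/3 satisfied · (2,2)B 3/4 satisfied · (2,3)B 2/2 satisfied
Row 3: (3,0)B 1/2 satisfied · (3,1)B 4/4 satisfied · (3,2)B 2/3 satisfied
Row 4: (4,0)A 0/3 not · (4,1)B 1/4 not · (4,2)A 1/3 not · (4,3)A 2/2 satisfied
Row 5: (5,0)B 0/2 not · (5,1)A 0/2 not · (5,3)A 1/1 satisfied
For instance (0,0) has only 0/2 same-type neighbors, below 3/8.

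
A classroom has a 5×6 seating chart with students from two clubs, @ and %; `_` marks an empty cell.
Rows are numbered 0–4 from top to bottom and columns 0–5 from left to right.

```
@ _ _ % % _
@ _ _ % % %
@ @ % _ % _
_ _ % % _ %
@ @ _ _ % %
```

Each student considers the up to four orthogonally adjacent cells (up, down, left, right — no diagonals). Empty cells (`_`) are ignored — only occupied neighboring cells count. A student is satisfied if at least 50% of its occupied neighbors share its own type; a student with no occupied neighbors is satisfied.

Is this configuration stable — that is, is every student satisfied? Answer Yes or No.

Row 0: (0,0)@ 1/1 satisfied · (0,3)% 2/2 satisfied · (0,4)% 2/2 satisfied
Row 1: (1,0)@ 2/2 satisfied · (1,3)% 2/2 satisfied · (1,4)% 4/4 satisfied · (1,5)% 1/1 satisfied
Row 2: (2,0)@ 2/2 satisfied · (2,1)@ 1/2 satisfied · (2,2)% 1/2 satisfied · (2,4)% 1/1 satisfied
Row 3: (3,2)% 2/2 satisfied · (3,3)% 1/1 satisfied · (3,5)% 1/1 satisfied
Row 4: (4,0)@ 1/1 satisfied · (4,1)@ 1/1 satisfied · (4,4)% 1/1 satisfied · (4,5)% 2/2 satisfied
All meet the threshold, so the configuration is stable.

Yes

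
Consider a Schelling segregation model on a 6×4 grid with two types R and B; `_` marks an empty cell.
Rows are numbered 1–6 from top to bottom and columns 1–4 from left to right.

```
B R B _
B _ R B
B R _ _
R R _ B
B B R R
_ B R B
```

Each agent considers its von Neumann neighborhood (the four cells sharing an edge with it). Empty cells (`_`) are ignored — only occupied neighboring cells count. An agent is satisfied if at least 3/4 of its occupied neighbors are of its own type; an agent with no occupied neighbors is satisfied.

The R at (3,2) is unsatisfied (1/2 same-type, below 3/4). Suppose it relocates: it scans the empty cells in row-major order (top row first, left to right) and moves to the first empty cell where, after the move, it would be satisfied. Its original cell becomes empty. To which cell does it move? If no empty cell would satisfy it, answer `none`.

Vacating (3,2). Empty cells in order:
  (1,4): 0/2 same-type → still unsatisfied.
  (2,2): 2/3 same-type → still unsatisfied.
  (3,3): 1/1 same-type → satisfied — stop here.

(3,3)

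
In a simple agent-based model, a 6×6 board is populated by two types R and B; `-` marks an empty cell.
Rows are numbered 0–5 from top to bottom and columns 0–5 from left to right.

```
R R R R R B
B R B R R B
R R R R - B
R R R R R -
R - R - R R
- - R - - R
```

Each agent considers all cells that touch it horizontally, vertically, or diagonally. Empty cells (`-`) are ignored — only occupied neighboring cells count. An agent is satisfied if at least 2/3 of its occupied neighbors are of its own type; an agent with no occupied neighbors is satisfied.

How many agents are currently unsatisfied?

Row 0: (0,0)R 2/3 ok · (0,1)R 3/5 unhappy · (0,2)R 4/5 ok · (0,3)R 4/5 ok · (0,4)R 3/5 unhappy · (0,5)B 1/3 unhappy
Row 1: (1,0)B 0/5 unhappy · (1,1)R 6/8 ok · (1,2)B 0/8 unhappy · (1,3)R 6/7 ok · (1,4)R 4/7 unhappy · (1,5)B 2/4 unhappy
Row 2: (2,0)R 4/5 ok · (2,1)R 6/8 ok · (2,2)R 7/8 ok · (2,3)R 6/7 ok · (2,5)B 1/3 unhappy
Row 3: (3,0)R 4/4 ok · (3,1)R 7/7 ok · (3,2)R 6/6 ok · (3,3)R 6/6 ok · (3,4)R 4/5 ok
Row 4: (4,0)R 2/2 ok · (4,2)R 4/4 ok · (4,4)R 4/4 ok · (4,5)R 3/3 ok
Row 5: (5,2)R 1/1 ok · (5,5)R 2/2 ok
Unsatisfied: (0,1), (0,4), (0,5), (1,0), (1,2), (1,4), (1,5), (2,5) — 8 in total.

8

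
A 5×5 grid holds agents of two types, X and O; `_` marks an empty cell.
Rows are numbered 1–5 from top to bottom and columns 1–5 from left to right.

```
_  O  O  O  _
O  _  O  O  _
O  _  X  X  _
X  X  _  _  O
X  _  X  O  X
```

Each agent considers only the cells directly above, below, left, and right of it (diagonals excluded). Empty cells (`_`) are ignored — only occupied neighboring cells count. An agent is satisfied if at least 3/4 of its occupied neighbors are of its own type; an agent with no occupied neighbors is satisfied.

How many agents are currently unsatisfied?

(1,2)O 1/1 satisfied
(1,3)O 3/3 satisfied
(1,4)O 2/2 satisfied
(2,1)O 1/1 satisfied
(2,3)O 2/3 not
(2,4)O 2/3 not
(3,1)O 1/2 not
(3,3)X 1/2 not
(3,4)X 1/2 not
(4,1)X 2/3 not
(4,2)X 1/1 satisfied
(4,5)O 0/1 not
(5,1)X 1/1 satisfied
(5,3)X 0/1 not
(5,4)O 0/2 not
(5,5)X 0/2 not
Unsatisfied: (2,3), (2,4), (3,1), (3,3), (3,4), (4,1), (4,5), (5,3), (5,4), (5,5) — 10 in total.

10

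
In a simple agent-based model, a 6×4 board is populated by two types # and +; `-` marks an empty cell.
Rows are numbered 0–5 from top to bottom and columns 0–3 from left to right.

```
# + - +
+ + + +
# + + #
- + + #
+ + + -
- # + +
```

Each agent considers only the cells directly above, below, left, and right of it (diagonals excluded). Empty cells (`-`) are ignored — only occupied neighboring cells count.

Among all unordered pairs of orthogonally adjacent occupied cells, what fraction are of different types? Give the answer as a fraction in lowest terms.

1/3

Scan each occupied cell's neighbors to the right and below so each pair is counted once.
Row 0: #(0,0)–+(0,1)≠ #(0,0)–+(1,0)≠ +(0,1)–+(1,1)= +(0,3)–+(1,3)=  → 2/4 unlike.
Row 1: +(1,0)–+(1,1)= +(1,0)–#(2,0)≠ +(1,1)–+(1,2)= +(1,1)–+(2,1)= +(1,2)–+(1,3)= +(1,2)–+(2,2)= +(1,3)–#(2,3)≠  → 2/7 unlike.
Row 2: #(2,0)–+(2,1)≠ +(2,1)–+(2,2)= +(2,1)–+(3,1)= +(2,2)–#(2,3)≠ +(2,2)–+(3,2)= #(2,3)–#(3,3)=  → 2/6 unlike.
Row 3: +(3,1)–+(3,2)= +(3,1)–+(4,1)= +(3,2)–#(3,3)≠ +(3,2)–+(4,2)=  → 1/4 unlike.
Row 4: +(4,0)–+(4,1)= +(4,1)–+(4,2)= +(4,1)–#(5,1)≠ +(4,2)–+(5,2)=  → 1/4 unlike.
Row 5: #(5,1)–+(5,2)≠ +(5,2)–+(5,3)=  → 1/2 unlike.
Total adjacent occupied pairs: 27; unlike-type pairs: 9.
9/27 reduces to 1/3.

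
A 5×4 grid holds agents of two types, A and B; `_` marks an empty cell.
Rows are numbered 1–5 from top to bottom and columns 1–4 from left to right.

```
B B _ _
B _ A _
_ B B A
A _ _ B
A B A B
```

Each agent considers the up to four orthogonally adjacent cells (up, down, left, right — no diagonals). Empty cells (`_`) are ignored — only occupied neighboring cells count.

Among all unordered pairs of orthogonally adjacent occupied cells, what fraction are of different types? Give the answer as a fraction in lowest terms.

Scan each occupied cell's neighbors to the right and below so each pair is counted once.
From row 1: 0 unlike of 2 pairs (running 0/2).
From row 2: 1 unlike of 1 pairs (running 1/3).
From row 3: 2 unlike of 3 pairs (running 3/6).
From row 4: 0 unlike of 2 pairs (running 3/8).
From row 5: 3 unlike of 3 pairs (running 6/11).
Total adjacent occupied pairs: 11; unlike-type pairs: 6.
6/11 is already in lowest terms.

6/11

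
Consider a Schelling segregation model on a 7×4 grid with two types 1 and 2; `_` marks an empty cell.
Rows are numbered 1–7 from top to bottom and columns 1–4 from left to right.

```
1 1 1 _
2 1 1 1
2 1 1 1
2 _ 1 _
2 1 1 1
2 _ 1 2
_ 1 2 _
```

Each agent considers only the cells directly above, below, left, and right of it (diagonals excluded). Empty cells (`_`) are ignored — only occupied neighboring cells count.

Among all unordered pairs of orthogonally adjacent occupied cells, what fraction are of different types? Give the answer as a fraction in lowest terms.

Scan each occupied cell's neighbors to the right and below so each pair is counted once.
Row 1: 1(1,1)–1(1,2)= 1(1,1)–2(2,1)≠ 1(1,2)–1(1,3)= 1(1,2)–1(2,2)= 1(1,3)–1(2,3)=  → 1/5 unlike.
Row 2: 2(2,1)–1(2,2)≠ 2(2,1)–2(3,1)= 1(2,2)–1(2,3)= 1(2,2)–1(3,2)= 1(2,3)–1(2,4)= 1(2,3)–1(3,3)= 1(2,4)–1(3,4)=  → 1/7 unlike.
Row 3: 2(3,1)–1(3,2)≠ 2(3,1)–2(4,1)= 1(3,2)–1(3,3)= 1(3,3)–1(3,4)= 1(3,3)–1(4,3)=  → 1/5 unlike.
Row 4: 2(4,1)–2(5,1)= 1(4,3)–1(5,3)=  → 0/2 unlike.
Row 5: 2(5,1)–1(5,2)≠ 2(5,1)–2(6,1)= 1(5,2)–1(5,3)= 1(5,3)–1(5,4)= 1(5,3)–1(6,3)= 1(5,4)–2(6,4)≠  → 2/6 unlike.
Row 6: 1(6,3)–2(6,4)≠ 1(6,3)–2(7,3)≠  → 2/2 unlike.
Row 7: 1(7,2)–2(7,3)≠  → 1/1 unlike.
Total adjacent occupied pairs: 28; unlike-type pairs: 8.
8/28 reduces to 2/7.

2/7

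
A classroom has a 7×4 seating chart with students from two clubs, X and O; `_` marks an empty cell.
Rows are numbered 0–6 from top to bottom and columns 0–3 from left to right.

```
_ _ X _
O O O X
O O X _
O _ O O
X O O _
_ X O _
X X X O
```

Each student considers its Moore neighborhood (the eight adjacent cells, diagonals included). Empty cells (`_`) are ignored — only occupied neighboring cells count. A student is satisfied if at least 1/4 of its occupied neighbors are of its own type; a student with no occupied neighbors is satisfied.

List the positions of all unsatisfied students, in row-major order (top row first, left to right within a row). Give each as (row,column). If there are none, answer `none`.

(2,2)

Row 0: (0,2)X 1/3 satisfied
Row 1: (1,0)O 3/3 satisfied · (1,1)O 4/6 satisfied · (1,2)O 2/5 satisfied · (1,3)X 2/3 satisfied
Row 2: (2,0)O 4/4 satisfied · (2,1)O 6/7 satisfied · (2,2)X 1/6 not
Row 3: (3,0)O 3/4 satisfied · (3,2)O 4/5 satisfied · (3,3)O 2/3 satisfied
Row 4: (4,0)X 1/3 satisfied · (4,1)O 4/6 satisfied · (4,2)O 4/5 satisfied
Row 5: (5,1)X 4/7 satisfied · (5,2)O 3/6 satisfied
Row 6: (6,0)X 2/2 satisfied · (6,1)X 3/4 satisfied · (6,2)X 2/4 satisfied · (6,3)O 1/2 satisfied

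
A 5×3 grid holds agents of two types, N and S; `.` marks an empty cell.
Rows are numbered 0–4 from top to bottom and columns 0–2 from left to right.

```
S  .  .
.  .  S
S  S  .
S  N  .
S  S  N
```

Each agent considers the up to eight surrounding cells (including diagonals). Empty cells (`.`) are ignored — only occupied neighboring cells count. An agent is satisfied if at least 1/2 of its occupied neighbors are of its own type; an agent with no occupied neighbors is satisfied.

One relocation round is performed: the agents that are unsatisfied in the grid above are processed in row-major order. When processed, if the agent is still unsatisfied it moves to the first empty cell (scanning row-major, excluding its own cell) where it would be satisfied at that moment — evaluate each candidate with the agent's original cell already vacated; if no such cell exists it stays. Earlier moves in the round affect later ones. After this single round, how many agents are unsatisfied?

Initially unsatisfied (in order): (3,1).
  (3,1): no empty cell satisfies it; stays.
Resulting grid:
S . .
. . S
S S .
S N .
S S N
Unsatisfied now: (3,1).

1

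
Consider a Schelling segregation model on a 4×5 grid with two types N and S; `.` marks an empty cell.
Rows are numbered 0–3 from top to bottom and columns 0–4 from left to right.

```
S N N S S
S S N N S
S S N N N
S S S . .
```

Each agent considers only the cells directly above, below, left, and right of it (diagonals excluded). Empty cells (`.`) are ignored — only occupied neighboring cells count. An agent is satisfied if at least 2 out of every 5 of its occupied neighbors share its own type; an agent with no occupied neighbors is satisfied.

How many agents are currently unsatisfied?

3

(0,0)S 1/2 ✓
(0,1)N 1/3 ✗
(0,2)N 2/3 ✓
(0,3)S 1/3 ✗
(0,4)S 2/2 ✓
(1,0)S 3/3 ✓
(1,1)S 2/4 ✓
(1,2)N 3/4 ✓
(1,3)N 2/4 ✓
(1,4)S 1/3 ✗
(2,0)S 3/3 ✓
(2,1)S 3/4 ✓
(2,2)N 2/4 ✓
(2,3)N 3/3 ✓
(2,4)N 1/2 ✓
(3,0)S 2/2 ✓
(3,1)S 3/3 ✓
(3,2)S 1/2 ✓
Unsatisfied: (0,1), (0,3), (1,4) — 3 in total.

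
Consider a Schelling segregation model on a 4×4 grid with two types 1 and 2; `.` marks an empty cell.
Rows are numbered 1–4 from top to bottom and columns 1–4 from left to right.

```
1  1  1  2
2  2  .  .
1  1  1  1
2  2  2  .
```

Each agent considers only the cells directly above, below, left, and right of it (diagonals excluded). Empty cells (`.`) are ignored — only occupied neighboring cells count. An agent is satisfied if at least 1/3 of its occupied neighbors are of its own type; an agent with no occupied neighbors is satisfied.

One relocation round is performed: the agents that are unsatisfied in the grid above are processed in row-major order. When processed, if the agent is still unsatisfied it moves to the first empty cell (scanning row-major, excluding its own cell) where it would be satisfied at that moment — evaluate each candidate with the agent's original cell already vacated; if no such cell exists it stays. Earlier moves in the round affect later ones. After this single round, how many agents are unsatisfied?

0

Initially unsatisfied (in order): (1,4).
  (1,4) → (2,3).
Resulting grid:
1 1 1 .
2 2 2 .
1 1 1 1
2 2 2 .
All satisfied now.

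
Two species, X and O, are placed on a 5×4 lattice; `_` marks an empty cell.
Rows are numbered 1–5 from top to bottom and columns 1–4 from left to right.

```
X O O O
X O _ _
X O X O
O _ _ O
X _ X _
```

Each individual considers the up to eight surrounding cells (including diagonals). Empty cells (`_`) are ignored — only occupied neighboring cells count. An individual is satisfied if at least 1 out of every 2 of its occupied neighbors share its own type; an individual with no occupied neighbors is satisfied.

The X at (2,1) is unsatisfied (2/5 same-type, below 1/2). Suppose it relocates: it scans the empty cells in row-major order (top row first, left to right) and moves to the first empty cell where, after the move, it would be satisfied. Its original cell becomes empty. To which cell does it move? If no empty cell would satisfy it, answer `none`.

(4,2)

Vacating (2,1). Empty cells in order:
  (2,3): 1/7 same-type → still unsatisfied.
  (2,4): 1/4 same-type → still unsatisfied.
  (4,2): 4/6 same-type → satisfied — stop here.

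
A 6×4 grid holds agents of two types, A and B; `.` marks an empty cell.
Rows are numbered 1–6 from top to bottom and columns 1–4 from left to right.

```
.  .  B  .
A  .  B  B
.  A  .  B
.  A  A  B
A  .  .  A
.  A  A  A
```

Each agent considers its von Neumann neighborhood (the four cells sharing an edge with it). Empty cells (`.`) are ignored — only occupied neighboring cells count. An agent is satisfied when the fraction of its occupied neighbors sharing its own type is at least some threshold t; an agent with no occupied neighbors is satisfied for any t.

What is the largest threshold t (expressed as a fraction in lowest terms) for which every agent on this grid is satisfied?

(1,3)B 1/1
(2,1)A — no occupied neighbors
(2,3)B 2/2
(2,4)B 2/2
(3,2)A 1/1
(3,4)B 2/2
(4,2)A 2/2
(4,3)A 1/2
(4,4)B 1/3
(5,1)A — no occupied neighbors
(5,4)A 1/2
(6,2)A 1/1
(6,3)A 2/2
(6,4)A 2/2
The smallest same-type fraction is 1/3 at (4,4), which reduces to 1/3. Any threshold above that leaves this agent unsatisfied.

1/3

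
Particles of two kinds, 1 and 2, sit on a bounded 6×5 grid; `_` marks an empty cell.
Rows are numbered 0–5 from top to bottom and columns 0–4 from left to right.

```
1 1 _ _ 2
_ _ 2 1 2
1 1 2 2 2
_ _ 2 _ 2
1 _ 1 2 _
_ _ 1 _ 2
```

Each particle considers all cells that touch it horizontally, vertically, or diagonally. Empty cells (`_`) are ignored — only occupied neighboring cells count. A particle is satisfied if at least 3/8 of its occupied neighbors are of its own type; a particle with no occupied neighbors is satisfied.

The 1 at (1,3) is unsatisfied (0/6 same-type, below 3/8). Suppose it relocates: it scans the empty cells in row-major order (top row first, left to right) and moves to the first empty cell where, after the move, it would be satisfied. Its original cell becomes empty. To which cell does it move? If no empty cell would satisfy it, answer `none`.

Vacating (1,3). Empty cells in order:
  (0,2): 1/2 same-type → satisfied — stop here.

(0,2)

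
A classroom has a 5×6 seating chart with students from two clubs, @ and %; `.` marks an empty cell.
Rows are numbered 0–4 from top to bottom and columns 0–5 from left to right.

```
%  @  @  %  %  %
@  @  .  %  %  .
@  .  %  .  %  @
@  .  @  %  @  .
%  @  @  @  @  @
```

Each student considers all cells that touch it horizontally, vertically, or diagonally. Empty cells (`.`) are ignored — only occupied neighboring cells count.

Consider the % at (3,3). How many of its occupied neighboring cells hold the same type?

2

Occupied neighbors of (3,3): (2,2)=%, (2,4)=%, (3,2)=@, (3,4)=@, (4,2)=@, (4,3)=@, (4,4)=@.
Same type (%): 2 of 7.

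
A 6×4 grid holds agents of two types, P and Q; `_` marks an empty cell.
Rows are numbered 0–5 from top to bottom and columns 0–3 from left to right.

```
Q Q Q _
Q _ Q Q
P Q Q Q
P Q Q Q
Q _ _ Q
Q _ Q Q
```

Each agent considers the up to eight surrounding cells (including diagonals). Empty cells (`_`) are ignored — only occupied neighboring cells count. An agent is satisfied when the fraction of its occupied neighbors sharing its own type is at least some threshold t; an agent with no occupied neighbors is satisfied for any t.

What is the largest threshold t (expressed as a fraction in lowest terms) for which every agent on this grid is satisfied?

1/4

Row 0: (0,0)Q 2/2 · (0,1)Q 4/4 · (0,2)Q 3/3
Row 1: (1,0)Q 3/4 · (1,2)Q 6/6 · (1,3)Q 4/4
Row 2: (2,0)P 1/4 · (2,1)Q 5/7 · (2,2)Q 7/7 · (2,3)Q 5/5
Row 3: (3,0)P 1/4 · (3,1)Q 4/6 · (3,2)Q 6/6 · (3,3)Q 4/4
Row 4: (4,0)Q 2/3 · (4,3)Q 4/4
Row 5: (5,0)Q 1/1 · (5,2)Q 2/2 · (5,3)Q 2/2
The smallest same-type fraction is 1/4 at (2,0), which reduces to 1/4. Any threshold above that leaves this agent unsatisfied.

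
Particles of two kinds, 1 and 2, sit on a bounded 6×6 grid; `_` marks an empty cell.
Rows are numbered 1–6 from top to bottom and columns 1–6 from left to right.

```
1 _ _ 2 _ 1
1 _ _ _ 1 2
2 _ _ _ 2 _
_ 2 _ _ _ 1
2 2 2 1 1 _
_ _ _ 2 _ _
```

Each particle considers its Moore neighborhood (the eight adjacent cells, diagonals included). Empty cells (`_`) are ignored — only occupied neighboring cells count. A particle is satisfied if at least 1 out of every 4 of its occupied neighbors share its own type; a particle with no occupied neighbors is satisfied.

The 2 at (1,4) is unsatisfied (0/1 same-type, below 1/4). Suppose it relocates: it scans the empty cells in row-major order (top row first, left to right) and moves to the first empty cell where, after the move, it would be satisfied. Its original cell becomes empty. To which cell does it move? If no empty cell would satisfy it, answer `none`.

(1,3)

Vacating (1,4). Empty cells in order:
  (1,2): 0/2 same-type → still unsatisfied.
  (1,3): 0/0 same-type → satisfied — stop here.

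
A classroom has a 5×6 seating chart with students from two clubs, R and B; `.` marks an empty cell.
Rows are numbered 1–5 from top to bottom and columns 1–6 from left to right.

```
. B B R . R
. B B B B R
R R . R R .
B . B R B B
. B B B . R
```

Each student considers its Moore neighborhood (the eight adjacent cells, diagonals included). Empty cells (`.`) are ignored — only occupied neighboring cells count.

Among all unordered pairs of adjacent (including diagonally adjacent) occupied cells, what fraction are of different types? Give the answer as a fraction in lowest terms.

Scan each occupied cell's neighbors to the right and below (and the two forward diagonals) so each pair is counted once.
From row 1: 5 unlike of 12 pairs (running 5/12).
From row 2: 9 unlike of 13 pairs (running 14/25).
From row 3: 7 unlike of 11 pairs (running 21/36).
From row 4: 6 unlike of 12 pairs (running 27/48).
From row 5: 0 unlike of 2 pairs (running 27/50).
Total adjacent occupied pairs: 50; unlike-type pairs: 27.
27/50 is already in lowest terms.

27/50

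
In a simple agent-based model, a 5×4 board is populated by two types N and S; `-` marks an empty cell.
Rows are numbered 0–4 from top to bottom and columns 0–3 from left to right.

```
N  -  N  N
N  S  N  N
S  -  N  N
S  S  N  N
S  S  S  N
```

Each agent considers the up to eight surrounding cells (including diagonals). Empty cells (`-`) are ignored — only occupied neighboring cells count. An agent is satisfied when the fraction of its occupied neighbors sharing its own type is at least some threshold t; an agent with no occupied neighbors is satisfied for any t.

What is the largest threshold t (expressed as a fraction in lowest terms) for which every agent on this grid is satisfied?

(0,0)N 1/2
(0,2)N 3/4
(0,3)N 3/3
(1,0)N 1/3
(1,1)S 1/6
(1,2)N 5/6
(1,3)N 5/5
(2,0)S 3/4
(2,2)N 5/7
(2,3)N 5/5
(3,0)S 4/4
(3,1)S 5/7
(3,2)N 4/7
(3,3)N 4/5
(4,0)S 3/3
(4,1)S 4/5
(4,2)S 2/5
(4,3)N 2/3
The smallest same-type fraction is 1/6 at (1,1), which reduces to 1/6. Any threshold above that leaves this agent unsatisfied.

1/6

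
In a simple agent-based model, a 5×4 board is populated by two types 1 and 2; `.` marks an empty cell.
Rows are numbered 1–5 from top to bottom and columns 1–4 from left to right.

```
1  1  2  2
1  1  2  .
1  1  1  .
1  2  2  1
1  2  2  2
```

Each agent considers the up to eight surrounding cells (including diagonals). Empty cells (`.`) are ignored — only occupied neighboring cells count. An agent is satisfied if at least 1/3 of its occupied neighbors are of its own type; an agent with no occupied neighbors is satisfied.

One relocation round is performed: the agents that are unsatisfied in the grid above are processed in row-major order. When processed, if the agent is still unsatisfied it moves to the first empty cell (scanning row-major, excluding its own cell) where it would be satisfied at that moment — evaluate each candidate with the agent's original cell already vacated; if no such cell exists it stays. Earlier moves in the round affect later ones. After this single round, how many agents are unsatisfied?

Initially unsatisfied (in order): (4,4).
  (4,4) → (3,4).
Resulting grid:
1 1 2 2
1 1 2 .
1 1 1 1
1 2 2 .
1 2 2 2
Unsatisfied now: (2,3).

1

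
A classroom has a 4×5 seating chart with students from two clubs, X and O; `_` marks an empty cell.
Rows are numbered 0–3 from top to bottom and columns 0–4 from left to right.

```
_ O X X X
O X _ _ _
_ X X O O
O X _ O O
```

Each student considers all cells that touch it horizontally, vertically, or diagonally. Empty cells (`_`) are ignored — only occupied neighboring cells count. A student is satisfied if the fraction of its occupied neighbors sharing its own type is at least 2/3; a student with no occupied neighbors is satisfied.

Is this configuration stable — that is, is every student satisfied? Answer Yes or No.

Row 0: (0,1)O 1/3 ✗ · (0,2)X 2/3 ✓ · (0,3)X 2/2 ✓ · (0,4)X 1/1 ✓
Row 1: (1,0)O 1/3 ✗ · (1,1)X 3/5 ✗
Row 2: (2,1)X 3/5 ✗ · (2,2)X 3/5 ✗ · (2,3)O 3/4 ✓ · (2,4)O 3/3 ✓
Row 3: (3,0)O 0/2 ✗ · (3,1)X 2/3 ✓ · (3,3)O 3/4 ✓ · (3,4)O 3/3 ✓
For instance (0,1) has only 1/3 same-type neighbors, below 2/3.

No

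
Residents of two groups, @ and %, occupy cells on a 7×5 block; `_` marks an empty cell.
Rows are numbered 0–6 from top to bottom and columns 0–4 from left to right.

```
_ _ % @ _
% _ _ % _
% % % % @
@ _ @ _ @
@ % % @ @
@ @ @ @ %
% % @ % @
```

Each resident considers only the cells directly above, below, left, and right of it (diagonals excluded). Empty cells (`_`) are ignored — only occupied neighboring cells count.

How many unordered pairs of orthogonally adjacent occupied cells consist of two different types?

Scan each occupied cell's neighbors to the right and below so each pair is counted once.
From row 0: 2 unlike of 2 pairs (running 2/2).
From row 1: 0 unlike of 2 pairs (running 2/4).
From row 2: 3 unlike of 7 pairs (running 5/11).
From row 3: 1 unlike of 3 pairs (running 6/14).
From row 4: 5 unlike of 9 pairs (running 11/23).
From row 5: 5 unlike of 9 pairs (running 16/32).
From row 6: 3 unlike of 4 pairs (running 19/36).
Total adjacent occupied pairs: 36; unlike-type pairs: 19.

19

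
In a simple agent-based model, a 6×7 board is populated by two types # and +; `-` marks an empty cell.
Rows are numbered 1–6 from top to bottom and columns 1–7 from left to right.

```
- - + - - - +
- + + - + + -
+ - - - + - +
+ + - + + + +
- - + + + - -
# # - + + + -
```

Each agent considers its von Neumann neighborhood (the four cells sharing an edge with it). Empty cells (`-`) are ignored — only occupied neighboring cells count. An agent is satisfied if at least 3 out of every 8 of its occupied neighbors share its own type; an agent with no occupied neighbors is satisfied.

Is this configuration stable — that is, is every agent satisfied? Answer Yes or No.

Row 1: (1,3)+ 1/1 ok · (1,7)+ 0/0 ok
Row 2: (2,2)+ 1/1 ok · (2,3)+ 2/2 ok · (2,5)+ 2/2 ok · (2,6)+ 1/1 ok
Row 3: (3,1)+ 1/1 ok · (3,5)+ 2/2 ok · (3,7)+ 1/1 ok
Row 4: (4,1)+ 2/2 ok · (4,2)+ 1/1 ok · (4,4)+ 2/2 ok · (4,5)+ 4/4 ok · (4,6)+ 2/2 ok · (4,7)+ 2/2 ok
Row 5: (5,3)+ 1/1 ok · (5,4)+ 4/4 ok · (5,5)+ 3/3 ok
Row 6: (6,1)# 1/1 ok · (6,2)# 1/1 ok · (6,4)+ 2/2 ok · (6,5)+ 3/3 ok · (6,6)+ 1/1 ok
All meet the threshold, so the configuration is stable.

Yes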